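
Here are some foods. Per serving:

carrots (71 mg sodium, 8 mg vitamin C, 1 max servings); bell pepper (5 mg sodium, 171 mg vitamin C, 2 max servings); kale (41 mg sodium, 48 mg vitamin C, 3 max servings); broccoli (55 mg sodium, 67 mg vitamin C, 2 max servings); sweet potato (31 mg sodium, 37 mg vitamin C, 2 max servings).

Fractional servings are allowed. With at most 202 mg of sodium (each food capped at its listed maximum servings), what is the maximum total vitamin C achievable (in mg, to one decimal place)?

Vitamin C per mg sodium: bell pepper 34.2, broccoli 1.218, sweet potato 1.194, kale 1.171, carrots 0.1127.
Take 2 servings of bell pepper: uses 10 mg sodium, +342.0 mg vitamin C (running total 342.0 mg).
Take 2 servings of broccoli: uses 110 mg sodium, +134.0 mg vitamin C (running total 476.0 mg).
Take 2 servings of sweet potato: uses 62 mg sodium, +74.0 mg vitamin C (running total 550.0 mg).
Take 0.4878 servings of kale: uses 20 mg sodium, +23.4 mg vitamin C (running total 573.4 mg).
Greedy by best ratio exhausts the sodium allowance optimally: 573.4 mg.

573.4 mg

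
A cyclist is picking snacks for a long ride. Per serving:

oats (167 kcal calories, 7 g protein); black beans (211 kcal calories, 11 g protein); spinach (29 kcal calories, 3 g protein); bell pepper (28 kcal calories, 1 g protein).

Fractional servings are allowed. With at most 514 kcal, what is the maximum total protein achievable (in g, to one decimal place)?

Protein per kcal: spinach 0.1034, black beans 0.05213, oats 0.04192, bell pepper 0.03571.
With no serving limits, spend the whole calories allowance on spinach: 514 kcal / 29 kcal × 3 g = 53.2 g.

53.2 g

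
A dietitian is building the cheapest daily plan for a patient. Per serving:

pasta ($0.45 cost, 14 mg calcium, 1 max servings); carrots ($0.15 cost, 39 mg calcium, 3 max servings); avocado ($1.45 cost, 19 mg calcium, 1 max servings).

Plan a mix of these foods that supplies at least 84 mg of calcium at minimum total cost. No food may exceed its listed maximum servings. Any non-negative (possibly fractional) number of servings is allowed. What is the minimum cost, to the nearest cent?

Cost per mg of calcium: carrots $0.0038, pasta $0.0321, avocado $0.0763.
Take 2.154 servings of carrots: +84.0 mg calcium for $0.32 (total $0.32, still need 0.0 mg).
Greedy by cheapest-per-mg is optimal for a single linear constraint, so the minimum cost is $0.32.

$0.32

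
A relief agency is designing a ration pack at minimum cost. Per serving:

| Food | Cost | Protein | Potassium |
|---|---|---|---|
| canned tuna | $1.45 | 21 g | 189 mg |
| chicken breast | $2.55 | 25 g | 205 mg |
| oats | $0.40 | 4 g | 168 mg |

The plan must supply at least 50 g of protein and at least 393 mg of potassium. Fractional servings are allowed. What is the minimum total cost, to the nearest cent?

An LP optimum is at a vertex; with two nutrient constraints at most two foods are used. Check each candidate.
canned tuna only: max(50/21, 393/189) = 2.381 servings → $3.45.
chicken breast only: max(50/25, 393/205) = 2 servings → $5.10.
oats only: max(50/4, 393/168) = 12.5 servings → $5.00.
canned tuna + chicken breast with both targets exact would need a negative amount; discard.
canned tuna + oats: the both-tight solution has a negative serving — not a feasible corner.
chicken breast + oats: the both-tight solution has a negative serving — not a feasible corner.
Cheapest feasible corner: $3.45.

$3.45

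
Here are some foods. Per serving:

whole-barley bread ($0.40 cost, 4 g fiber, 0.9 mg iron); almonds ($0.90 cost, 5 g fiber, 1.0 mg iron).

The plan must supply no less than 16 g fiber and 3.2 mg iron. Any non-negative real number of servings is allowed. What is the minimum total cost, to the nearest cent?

Check every corner: each single food scaled to meet both minima, and each pair solved so both constraints bind.
whole-barley bread only: max(16/4, 3.2/0.9) = 4 servings → $1.60.
almonds only: max(16/5, 3.2/1.0) = 3.2 servings → $2.88.
whole-barley bread + almonds with both tight: 0 servings and 3.2 servings → $2.88.
Cheapest feasible corner: $1.60.

$1.60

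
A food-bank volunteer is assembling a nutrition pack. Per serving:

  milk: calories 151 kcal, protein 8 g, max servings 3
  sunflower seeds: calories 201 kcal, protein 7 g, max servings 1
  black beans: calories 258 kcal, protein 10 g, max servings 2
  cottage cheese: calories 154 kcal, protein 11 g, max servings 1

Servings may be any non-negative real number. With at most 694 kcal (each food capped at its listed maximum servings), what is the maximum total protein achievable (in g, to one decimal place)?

38.4 g

Protein per kcal: cottage cheese 0.07143, milk 0.05298, black beans 0.03876, sunflower seeds 0.03483.
Take 1 serving of cottage cheese: uses 154 kcal, +11.0 g protein (running total 11.0 g).
Take 3 servings of milk: uses 453 kcal, +24.0 g protein (running total 35.0 g).
Take 0.3372 servings of black beans: uses 87 kcal, +3.4 g protein (running total 38.4 g).
Greedy by best ratio exhausts the calories allowance optimally: 38.4 g.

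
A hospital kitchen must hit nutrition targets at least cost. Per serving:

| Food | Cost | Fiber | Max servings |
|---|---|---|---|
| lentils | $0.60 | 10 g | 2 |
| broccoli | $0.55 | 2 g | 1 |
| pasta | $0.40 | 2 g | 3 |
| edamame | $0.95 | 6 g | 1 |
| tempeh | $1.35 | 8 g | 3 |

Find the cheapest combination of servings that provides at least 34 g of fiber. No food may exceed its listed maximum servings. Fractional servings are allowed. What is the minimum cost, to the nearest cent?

Cost per g of fiber: lentils $0.0600, edamame $0.1583, tempeh $0.1688, pasta $0.2000, broccoli $0.2750.
Take 2 servings of lentils: +20.0 g fiber for $1.20 (total $1.20, still need 14.0 g).
Take 1 serving of edamame: +6.0 g fiber for $0.95 (total $2.15, still need 8.0 g).
Take 1 serving of tempeh: +8.0 g fiber for $1.35 (total $3.50, still need 0.0 g).
Filling from the cheapest source first is optimal under one linear minimum: $3.50.

$3.50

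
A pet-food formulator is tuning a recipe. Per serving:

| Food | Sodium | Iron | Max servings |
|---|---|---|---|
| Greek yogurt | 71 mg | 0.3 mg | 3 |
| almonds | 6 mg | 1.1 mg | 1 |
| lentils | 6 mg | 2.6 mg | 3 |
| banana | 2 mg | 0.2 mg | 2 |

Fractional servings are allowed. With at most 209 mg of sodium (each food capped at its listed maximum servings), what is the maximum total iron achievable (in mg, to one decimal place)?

Iron per mg sodium: lentils 0.4333, almonds 0.1833, banana 0.1, Greek yogurt 0.004225.
Take 3 servings of lentils: uses 18 mg sodium, +7.8 mg iron (running total 7.8 mg).
Take 1 serving of almonds: uses 6 mg sodium, +1.1 mg iron (running total 8.9 mg).
Take 2 servings of banana: uses 4 mg sodium, +0.4 mg iron (running total 9.3 mg).
Take 2.549 servings of Greek yogurt: uses 181 mg sodium, +0.8 mg iron (running total 10.1 mg).
Greedy by best ratio exhausts the sodium allowance optimally: 10.1 mg.

10.1 mg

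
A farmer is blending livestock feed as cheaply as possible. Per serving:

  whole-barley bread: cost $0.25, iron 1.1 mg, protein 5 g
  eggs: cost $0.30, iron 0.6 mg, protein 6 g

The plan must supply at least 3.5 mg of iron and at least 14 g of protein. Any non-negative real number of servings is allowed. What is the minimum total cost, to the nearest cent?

Compare the cost at each extreme point of the feasible region.
whole-barley bread only: max(3.5/1.1, 14/5) = 3.182 servings → $0.80.
eggs only: max(3.5/0.6, 14/6) = 5.833 servings → $1.75.
whole-barley bread + eggs: the both-tight solution has a negative serving — not a feasible corner.
Cheapest feasible corner: $0.80.

$0.80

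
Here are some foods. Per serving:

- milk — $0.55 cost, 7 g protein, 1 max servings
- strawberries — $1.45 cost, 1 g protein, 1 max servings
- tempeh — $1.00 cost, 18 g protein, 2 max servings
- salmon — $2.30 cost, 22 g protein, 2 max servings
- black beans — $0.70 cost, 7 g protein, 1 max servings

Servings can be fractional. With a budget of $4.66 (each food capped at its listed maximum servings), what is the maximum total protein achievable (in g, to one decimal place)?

Protein per dollar: tempeh 18, milk 12.73, black beans 10, salmon 9.565, strawberries 0.6897.
Take 2 servings of tempeh: spends $2.00, +36.0 g protein (running total 36.0 g).
Take 1 serving of milk: spends $0.55, +7.0 g protein (running total 43.0 g).
Take 1 serving of black beans: spends $0.70, +7.0 g protein (running total 50.0 g).
Take 0.613 servings of salmon: spends $1.41, +13.5 g protein (running total 63.5 g).
Filling greedily by protein-per-dollar is optimal for one linear limit, giving 63.5 g.

63.5 g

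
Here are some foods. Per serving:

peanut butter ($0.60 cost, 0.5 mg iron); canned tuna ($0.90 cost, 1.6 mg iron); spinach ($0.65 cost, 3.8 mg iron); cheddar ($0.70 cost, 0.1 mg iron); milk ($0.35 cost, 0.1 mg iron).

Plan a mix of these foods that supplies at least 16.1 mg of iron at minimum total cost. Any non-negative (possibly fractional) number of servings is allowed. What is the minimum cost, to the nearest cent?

Cost per mg of iron: spinach $0.1711, canned tuna $0.5625, peanut butter $1.2000, milk $3.5000, cheddar $7.0000.
With no serving limits, use only spinach: 16.1 mg / 3.8 mg = 4.237 servings × $0.65 = $2.75.

$2.75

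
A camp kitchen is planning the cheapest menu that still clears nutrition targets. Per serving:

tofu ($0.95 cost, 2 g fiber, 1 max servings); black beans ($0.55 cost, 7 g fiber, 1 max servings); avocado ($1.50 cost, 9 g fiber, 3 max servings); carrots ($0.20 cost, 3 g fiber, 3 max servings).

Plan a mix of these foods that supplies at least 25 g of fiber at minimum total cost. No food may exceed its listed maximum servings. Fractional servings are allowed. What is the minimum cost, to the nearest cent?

Cost per g of fiber: carrots $0.0667, black beans $0.0786, avocado $0.1667, tofu $0.4750.
Take 3 servings of carrots: +9.0 g fiber for $0.60 (total $0.60, still need 16.0 g).
Take 1 serving of black beans: +7.0 g fiber for $0.55 (total $1.15, still need 9.0 g).
Take 1 serving of avocado: +9.0 g fiber for $1.50 (total $2.65, still need 0.0 g).
Greedy by cheapest-per-g is optimal for a single linear constraint, so the minimum cost is $2.65.

$2.65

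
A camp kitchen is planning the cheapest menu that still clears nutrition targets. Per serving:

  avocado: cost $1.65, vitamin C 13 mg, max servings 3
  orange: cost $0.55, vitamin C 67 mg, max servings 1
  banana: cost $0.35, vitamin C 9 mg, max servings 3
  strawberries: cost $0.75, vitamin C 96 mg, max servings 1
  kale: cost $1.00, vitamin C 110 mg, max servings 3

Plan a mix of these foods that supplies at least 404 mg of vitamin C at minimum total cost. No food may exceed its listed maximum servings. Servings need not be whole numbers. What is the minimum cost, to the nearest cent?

$3.49

Cost per mg of vitamin C: strawberries $0.0078, orange $0.0082, kale $0.0091, banana $0.0389, avocado $0.1269.
Take 1 serving of strawberries: +96.0 mg vitamin C for $0.75 (total $0.75, still need 308.0 mg).
Take 1 serving of orange: +67.0 mg vitamin C for $0.55 (total $1.30, still need 241.0 mg).
Take 2.191 servings of kale: +241.0 mg vitamin C for $2.19 (total $3.49, still need 0.0 mg).
Filling from the cheapest source first is optimal under one linear minimum: $3.49.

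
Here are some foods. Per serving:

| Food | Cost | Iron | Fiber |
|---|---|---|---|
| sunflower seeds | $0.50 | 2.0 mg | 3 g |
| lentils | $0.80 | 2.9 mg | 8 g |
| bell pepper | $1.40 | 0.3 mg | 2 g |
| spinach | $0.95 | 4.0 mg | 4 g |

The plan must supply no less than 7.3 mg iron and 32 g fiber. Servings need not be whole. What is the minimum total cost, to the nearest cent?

Compare the cost at each extreme point of the feasible region.
sunflower seeds only: max(7.3/2.0, 32/3) = 10.67 servings → $5.33.
lentils only: max(7.3/2.9, 32/8) = 4 servings → $3.20.
bell pepper only: max(7.3/0.3, 32/2) = 24.33 servings → $34.07.
spinach only: max(7.3/4.0, 32/4) = 8 servings → $7.60.
sunflower seeds + lentils with both targets exact would need a negative amount; discard.
sunflower seeds + bell pepper with both tight: 1.613 servings and 13.58 servings → $19.82.
sunflower seeds + spinach: the both-tight solution has a negative serving — not a feasible corner.
lentils + bell pepper with both tight: 1.471 servings and 10.12 servings → $15.34.
lentils + spinach: intersection lies outside the first quadrant.
bell pepper + spinach with both tight: 14.53 servings and 0.7353 servings → $21.04.
Cheapest feasible corner: $3.20.

$3.20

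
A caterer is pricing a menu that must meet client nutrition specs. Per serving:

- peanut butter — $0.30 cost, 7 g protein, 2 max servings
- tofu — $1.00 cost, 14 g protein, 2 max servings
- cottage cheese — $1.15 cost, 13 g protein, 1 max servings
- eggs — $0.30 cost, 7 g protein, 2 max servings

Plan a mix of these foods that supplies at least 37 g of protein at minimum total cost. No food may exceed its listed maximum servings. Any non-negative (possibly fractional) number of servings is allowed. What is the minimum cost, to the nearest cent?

Cost per g of protein: peanut butter $0.0429, eggs $0.0429, tofu $0.0714, cottage cheese $0.0885.
Take 2 servings of peanut butter: +14.0 g protein for $0.60 (total $0.60, still need 23.0 g).
Take 2 servings of eggs: +14.0 g protein for $0.60 (total $1.20, still need 9.0 g).
Take 0.6429 servings of tofu: +9.0 g protein for $0.64 (total $1.84, still need 0.0 g).
Filling from the cheapest source first is optimal under one linear minimum: $1.84.

$1.84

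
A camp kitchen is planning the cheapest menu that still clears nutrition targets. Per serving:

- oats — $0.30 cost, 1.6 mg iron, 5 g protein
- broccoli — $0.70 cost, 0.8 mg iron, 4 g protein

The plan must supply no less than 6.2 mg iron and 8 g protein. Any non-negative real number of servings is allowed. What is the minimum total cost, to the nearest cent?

$1.16

The cheapest plan sits at a corner of the feasible region — with two constraints it uses at most two foods.
oats only: max(6.2/1.6, 8/5) = 3.875 servings → $1.16.
broccoli only: max(6.2/0.8, 8/4) = 7.75 servings → $5.42.
oats + broccoli: intersection lies outside the first quadrant.
The minimum over all feasible corners is $1.16.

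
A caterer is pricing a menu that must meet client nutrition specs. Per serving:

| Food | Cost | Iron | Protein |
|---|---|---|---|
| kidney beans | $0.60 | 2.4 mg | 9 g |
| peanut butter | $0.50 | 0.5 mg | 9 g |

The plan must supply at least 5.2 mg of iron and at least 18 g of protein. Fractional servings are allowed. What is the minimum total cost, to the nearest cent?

$1.30

This is a tiny linear program; its minimum lies at a vertex of the feasible set. List the vertices and price them.
kidney beans only: max(5.2/2.4, 18/9) = 2.167 servings → $1.30.
peanut butter only: max(5.2/0.5, 18/9) = 10.4 servings → $5.20.
kidney beans + peanut butter: intersection lies outside the first quadrant.
Cheapest feasible corner: $1.30.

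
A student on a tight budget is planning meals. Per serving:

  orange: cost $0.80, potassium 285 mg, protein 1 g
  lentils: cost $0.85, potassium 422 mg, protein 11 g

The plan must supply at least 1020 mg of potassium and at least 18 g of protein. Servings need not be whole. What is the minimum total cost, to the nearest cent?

A basic optimal solution has at most two foods positive. Try each food alone and each pair with both targets met exactly.
orange only: max(1020/285, 18/1) = 18 servings → $14.40.
lentils only: max(1020/422, 18/11) = 2.417 servings → $2.05.
orange + lentils with both tight: 1.336 servings and 1.515 servings → $2.36.
Cheapest feasible corner: $2.05.

$2.05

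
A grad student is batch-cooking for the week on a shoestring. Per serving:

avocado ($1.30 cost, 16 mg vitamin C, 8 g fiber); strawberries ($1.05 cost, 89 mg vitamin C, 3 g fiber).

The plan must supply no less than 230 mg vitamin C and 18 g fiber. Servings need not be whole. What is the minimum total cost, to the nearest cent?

$4.24

With two linear requirements the optimum uses one or two foods; enumerate the corners.
avocado only: max(230/16, 18/8) = 14.38 servings → $18.69.
strawberries only: max(230/89, 18/3) = 6 servings → $6.30.
avocado + strawberries with both tight: 1.373 servings and 2.337 servings → $4.24.
So the least-cost plan costs $4.24.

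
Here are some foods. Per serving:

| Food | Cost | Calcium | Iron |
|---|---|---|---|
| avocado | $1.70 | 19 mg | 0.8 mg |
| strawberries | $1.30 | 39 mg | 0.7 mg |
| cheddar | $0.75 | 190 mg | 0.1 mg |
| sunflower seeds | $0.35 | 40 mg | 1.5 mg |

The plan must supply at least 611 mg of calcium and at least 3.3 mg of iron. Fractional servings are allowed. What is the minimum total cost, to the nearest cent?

$2.80

For a min-cost LP with two ≥-constraints, a basic feasible solution has at most two positive variables.
avocado only: max(611/19, 3.3/0.8) = 32.16 servings → $54.67.
strawberries only: max(611/39, 3.3/0.7) = 15.67 servings → $20.37.
cheddar only: max(611/190, 3.3/0.1) = 33 servings → $24.75.
sunflower seeds only: max(611/40, 3.3/1.5) = 15.28 servings → $5.35.
avocado + strawberries: the both-tight solution has a negative serving — not a feasible corner.
avocado + cheddar with both tight: 3.77 servings and 2.839 servings → $8.54.
avocado + sunflower seeds with both targets exact would need a negative amount; discard.
strawberries + cheddar with both tight: 4.383 servings and 2.316 servings → $7.44.
strawberries + sunflower seeds: the both-tight solution has a negative serving — not a feasible corner.
cheddar + sunflower seeds with both tight: 2.792 servings and 2.014 servings → $2.80.
So the least-cost plan costs $2.80.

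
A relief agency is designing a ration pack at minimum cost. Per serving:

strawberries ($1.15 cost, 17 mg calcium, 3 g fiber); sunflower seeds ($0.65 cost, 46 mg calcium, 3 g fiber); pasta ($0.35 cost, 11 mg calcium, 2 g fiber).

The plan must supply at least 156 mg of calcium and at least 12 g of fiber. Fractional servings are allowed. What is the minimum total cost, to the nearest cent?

Compare the cost at each extreme point of the feasible region.
strawberries only: max(156/17, 12/3) = 9.176 servings → $10.55.
sunflower seeds only: max(156/46, 12/3) = 4 servings → $2.60.
pasta only: max(156/11, 12/2) = 14.18 servings → $4.96.
strawberries + sunflower seeds with both tight: 0.9655 servings and 3.034 servings → $3.08.
strawberries + pasta: the both-tight solution has a negative serving — not a feasible corner.
sunflower seeds + pasta with both tight: 3.051 servings and 1.424 servings → $2.48.
Cheapest feasible corner: $2.48.

$2.48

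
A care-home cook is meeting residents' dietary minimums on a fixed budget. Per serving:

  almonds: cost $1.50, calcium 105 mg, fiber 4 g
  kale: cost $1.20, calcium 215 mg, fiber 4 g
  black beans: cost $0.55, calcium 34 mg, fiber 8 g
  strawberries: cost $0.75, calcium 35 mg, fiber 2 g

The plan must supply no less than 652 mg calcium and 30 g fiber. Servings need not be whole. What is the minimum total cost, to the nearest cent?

$4.51

Two binding constraints pin down two serving amounts, so the optimal mix uses at most two foods. The candidates are each food alone (scaled to the tighter of calcium/fiber) and each pair with both constraints tight.
almonds only: max(652/105, 30/4) = 7.5 servings → $11.25.
kale only: max(652/215, 30/4) = 7.5 servings → $9.00.
black beans only: max(652/34, 30/8) = 19.18 servings → $10.55.
strawberries only: max(652/35, 30/2) = 18.63 servings → $13.97.
almonds + kale with both targets exact would need a negative amount; discard.
almonds + black beans with both tight: 5.96 servings and 0.7699 servings → $9.36.
almonds + strawberries with both tight: 3.629 servings and 7.743 servings → $11.25.
kale + black beans with both tight: 2.649 servings and 2.426 servings → $4.51.
kale + strawberries with both tight: 0.8759 servings and 13.25 servings → $10.99.
black beans + strawberries: the both-tight solution has a negative serving — not a feasible corner.
So the least-cost plan costs $4.51.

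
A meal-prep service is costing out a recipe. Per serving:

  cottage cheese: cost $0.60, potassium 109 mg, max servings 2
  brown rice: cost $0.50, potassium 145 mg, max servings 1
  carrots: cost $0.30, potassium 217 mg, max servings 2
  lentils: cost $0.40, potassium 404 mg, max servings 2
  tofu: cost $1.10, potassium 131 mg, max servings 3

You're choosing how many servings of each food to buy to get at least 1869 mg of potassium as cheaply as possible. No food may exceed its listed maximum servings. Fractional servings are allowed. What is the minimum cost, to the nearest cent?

Cost per mg of potassium: lentils $0.0010, carrots $0.0014, brown rice $0.0034, cottage cheese $0.0055, tofu $0.0084.
Take 2 servings of lentils: +808.0 mg potassium for $0.80 (total $0.80, still need 1061.0 mg).
Take 2 servings of carrots: +434.0 mg potassium for $0.60 (total $1.40, still need 627.0 mg).
Take 1 serving of brown rice: +145.0 mg potassium for $0.50 (total $1.90, still need 482.0 mg).
Take 2 servings of cottage cheese: +218.0 mg potassium for $1.20 (total $3.10, still need 264.0 mg).
Take 2.015 servings of tofu: +264.0 mg potassium for $2.22 (total $5.32, still need 0.0 mg).
Filling from the cheapest source first is optimal under one linear minimum: $5.32.

$5.32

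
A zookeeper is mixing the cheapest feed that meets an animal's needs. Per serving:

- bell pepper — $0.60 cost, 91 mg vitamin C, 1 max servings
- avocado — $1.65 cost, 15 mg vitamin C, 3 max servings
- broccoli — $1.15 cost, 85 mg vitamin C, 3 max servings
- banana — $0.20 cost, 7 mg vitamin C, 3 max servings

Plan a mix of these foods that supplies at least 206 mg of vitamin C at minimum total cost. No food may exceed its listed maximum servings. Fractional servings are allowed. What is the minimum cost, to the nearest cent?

$2.16

Cost per mg of vitamin C: bell pepper $0.0066, broccoli $0.0135, banana $0.0286, avocado $0.1100.
Take 1 serving of bell pepper: +91.0 mg vitamin C for $0.60 (total $0.60, still need 115.0 mg).
Take 1.353 servings of broccoli: +115.0 mg vitamin C for $1.56 (total $2.16, still need 0.0 mg).
Filling from the cheapest source first is optimal under one linear minimum: $2.16.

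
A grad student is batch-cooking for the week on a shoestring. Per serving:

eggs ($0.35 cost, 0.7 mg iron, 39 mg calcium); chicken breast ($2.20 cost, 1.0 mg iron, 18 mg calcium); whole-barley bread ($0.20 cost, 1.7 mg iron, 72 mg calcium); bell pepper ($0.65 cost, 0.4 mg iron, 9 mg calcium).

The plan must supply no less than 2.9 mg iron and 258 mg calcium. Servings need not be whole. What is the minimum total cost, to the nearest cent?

An LP optimum is at a vertex; with two nutrient constraints at most two foods are used. Check each candidate.
eggs only: max(2.9/0.7, 258/39) = 6.615 servings → $2.32.
chicken breast only: max(2.9/1.0, 258/18) = 14.33 servings → $31.53.
whole-barley bread only: max(2.9/1.7, 258/72) = 3.583 servings → $0.72.
bell pepper only: max(2.9/0.4, 258/9) = 28.67 servings → $18.63.
eggs + chicken breast: intersection lies outside the first quadrant.
eggs + whole-barley bread: intersection lies outside the first quadrant.
eggs + bell pepper with both targets exact would need a negative amount; discard.
chicken breast + whole-barley bread: intersection lies outside the first quadrant.
chicken breast + bell pepper: the both-tight solution has a negative serving — not a feasible corner.
whole-barley bread + bell pepper: intersection lies outside the first quadrant.
The minimum over all feasible corners is $0.72.

$0.72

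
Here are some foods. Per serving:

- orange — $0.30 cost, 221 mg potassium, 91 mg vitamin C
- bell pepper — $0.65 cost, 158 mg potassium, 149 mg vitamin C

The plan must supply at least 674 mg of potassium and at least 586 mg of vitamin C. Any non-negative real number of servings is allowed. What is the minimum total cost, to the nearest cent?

This is a tiny linear program; its minimum lies at a vertex of the feasible set. List the vertices and price them.
orange only: max(674/221, 586/91) = 6.44 servings → $1.93.
bell pepper only: max(674/158, 586/149) = 4.266 servings → $2.77.
orange + bell pepper with both tight: 0.4225 servings and 3.675 servings → $2.52.
So the least-cost plan costs $1.93.

$1.93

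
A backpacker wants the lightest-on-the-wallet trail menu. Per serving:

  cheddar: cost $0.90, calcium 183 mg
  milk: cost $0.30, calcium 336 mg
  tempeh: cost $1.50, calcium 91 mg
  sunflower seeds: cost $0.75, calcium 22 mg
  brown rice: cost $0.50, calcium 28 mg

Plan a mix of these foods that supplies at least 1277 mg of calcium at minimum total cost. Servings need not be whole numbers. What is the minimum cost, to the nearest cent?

$1.14

Cost per mg of calcium: milk $0.0009, cheddar $0.0049, tempeh $0.0165, brown rice $0.0179, sunflower seeds $0.0341.
With no serving limits, use only milk: 1277 mg / 336 mg = 3.801 servings × $0.30 = $1.14.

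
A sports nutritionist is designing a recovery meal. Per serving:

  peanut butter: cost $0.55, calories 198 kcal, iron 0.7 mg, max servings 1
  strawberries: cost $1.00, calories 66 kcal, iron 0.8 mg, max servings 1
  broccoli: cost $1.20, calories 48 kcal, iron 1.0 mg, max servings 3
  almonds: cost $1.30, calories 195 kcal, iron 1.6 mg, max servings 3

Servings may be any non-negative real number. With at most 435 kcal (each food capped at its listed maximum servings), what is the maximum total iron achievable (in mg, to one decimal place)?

Iron per kcal: broccoli 0.02083, strawberries 0.01212, almonds 0.008205, peanut butter 0.003535.
Take 3 servings of broccoli: uses 144 kcal, +3.0 mg iron (running total 3.0 mg).
Take 1 serving of strawberries: uses 66 kcal, +0.8 mg iron (running total 3.8 mg).
Take 1.154 servings of almonds: uses 225 kcal, +1.8 mg iron (running total 5.6 mg).
Greedy by best ratio exhausts the calories allowance optimally: 5.6 mg.

5.6 mg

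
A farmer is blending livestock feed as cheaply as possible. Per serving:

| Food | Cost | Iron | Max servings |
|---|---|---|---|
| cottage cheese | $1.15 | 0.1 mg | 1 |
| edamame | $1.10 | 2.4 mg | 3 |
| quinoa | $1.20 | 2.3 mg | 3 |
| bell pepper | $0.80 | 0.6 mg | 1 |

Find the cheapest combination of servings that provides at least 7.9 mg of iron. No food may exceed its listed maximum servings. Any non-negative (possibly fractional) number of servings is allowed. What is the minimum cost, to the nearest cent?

$3.67

Cost per mg of iron: edamame $0.4583, quinoa $0.5217, bell pepper $1.3333, cottage cheese $11.5000.
Take 3 servings of edamame: +7.2 mg iron for $3.30 (total $3.30, still need 0.7 mg).
Take 0.3043 servings of quinoa: +0.7 mg iron for $0.37 (total $3.67, still need 0.0 mg).
Filling from the cheapest source first is optimal under one linear minimum: $3.67.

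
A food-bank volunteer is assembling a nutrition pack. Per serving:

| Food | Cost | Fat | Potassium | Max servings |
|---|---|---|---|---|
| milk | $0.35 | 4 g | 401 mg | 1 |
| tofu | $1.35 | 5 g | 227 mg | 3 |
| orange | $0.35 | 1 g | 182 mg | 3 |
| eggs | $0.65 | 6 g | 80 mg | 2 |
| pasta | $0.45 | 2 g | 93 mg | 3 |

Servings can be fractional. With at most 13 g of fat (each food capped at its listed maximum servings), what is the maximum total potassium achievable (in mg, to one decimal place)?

Potassium per g fat: orange 182, milk 100.2, pasta 46.5, tofu 45.4, eggs 13.33.
Take 3 servings of orange: uses 3 g fat, +546.0 mg potassium (running total 546.0 mg).
Take 1 serving of milk: uses 4 g fat, +401.0 mg potassium (running total 947.0 mg).
Take 3 servings of pasta: uses 6 g fat, +279.0 mg potassium (running total 1226.0 mg).
Filling greedily by potassium-per-g fat is optimal for one linear limit, giving 1226.0 mg.

1226.0 mg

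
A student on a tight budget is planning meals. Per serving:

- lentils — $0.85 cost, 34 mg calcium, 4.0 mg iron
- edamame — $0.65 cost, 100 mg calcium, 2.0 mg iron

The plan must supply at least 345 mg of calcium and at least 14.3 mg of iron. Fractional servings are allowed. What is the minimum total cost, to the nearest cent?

$3.64

A basic optimal solution has at most two foods positive. Try each food alone and each pair with both targets met exactly.
lentils only: max(345/34, 14.3/4.0) = 10.15 servings → $8.62.
edamame only: max(345/100, 14.3/2.0) = 7.15 servings → $4.65.
lentils + edamame with both tight: 2.229 servings and 2.692 servings → $3.64.
Cheapest feasible corner: $3.64.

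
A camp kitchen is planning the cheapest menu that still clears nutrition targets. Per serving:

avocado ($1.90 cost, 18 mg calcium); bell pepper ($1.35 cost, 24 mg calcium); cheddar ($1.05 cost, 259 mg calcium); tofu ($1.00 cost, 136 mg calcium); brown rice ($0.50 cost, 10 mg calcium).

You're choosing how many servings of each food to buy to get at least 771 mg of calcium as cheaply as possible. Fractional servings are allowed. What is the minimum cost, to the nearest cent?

Cost per mg of calcium: cheddar $0.0041, tofu $0.0074, brown rice $0.0500, bell pepper $0.0563, avocado $0.1056.
With no serving limits, use only cheddar: 771 mg / 259 mg = 2.977 servings × $1.05 = $3.13.

$3.13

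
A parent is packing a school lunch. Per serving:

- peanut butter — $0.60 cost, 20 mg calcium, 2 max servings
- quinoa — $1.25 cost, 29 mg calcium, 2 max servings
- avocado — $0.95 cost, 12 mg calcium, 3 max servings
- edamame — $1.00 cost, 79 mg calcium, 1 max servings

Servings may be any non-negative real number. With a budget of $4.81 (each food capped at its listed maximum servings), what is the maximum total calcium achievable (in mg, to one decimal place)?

178.4 mg

Calcium per dollar: edamame 79, peanut butter 33.33, quinoa 23.2, avocado 12.63.
Take 1 serving of edamame: spends $1.00, +79.0 mg calcium (running total 79.0 mg).
Take 2 servings of peanut butter: spends $1.20, +40.0 mg calcium (running total 119.0 mg).
Take 2 servings of quinoa: spends $2.50, +58.0 mg calcium (running total 177.0 mg).
Take 0.1158 servings of avocado: spends $0.11, +1.4 mg calcium (running total 178.4 mg).
Greedy by best ratio exhausts the cost allowance optimally: 178.4 mg.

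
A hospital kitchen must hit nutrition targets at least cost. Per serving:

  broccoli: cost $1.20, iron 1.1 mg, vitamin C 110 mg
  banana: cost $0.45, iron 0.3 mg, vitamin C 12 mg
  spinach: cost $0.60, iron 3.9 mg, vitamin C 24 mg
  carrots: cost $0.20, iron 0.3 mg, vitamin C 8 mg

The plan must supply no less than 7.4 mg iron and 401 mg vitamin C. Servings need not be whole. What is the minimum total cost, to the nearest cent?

This is a tiny linear program; its minimum lies at a vertex of the feasible set. List the vertices and price them.
broccoli only: max(7.4/1.1, 401/110) = 6.727 servings → $8.07.
banana only: max(7.4/0.3, 401/12) = 33.42 servings → $15.04.
spinach only: max(7.4/3.9, 401/24) = 16.71 servings → $10.03.
carrots only: max(7.4/0.3, 401/8) = 50.12 servings → $10.03.
broccoli + banana with both tight: 1.591 servings and 18.83 servings → $10.38.
broccoli + spinach with both tight: 3.443 servings and 0.9262 servings → $4.69.
broccoli + carrots with both tight: 2.525 servings and 15.41 servings → $6.11.
banana + spinach: intersection lies outside the first quadrant.
banana + carrots: the both-tight solution has a negative serving — not a feasible corner.
spinach + carrots: intersection lies outside the first quadrant.
So the least-cost plan costs $4.69.

$4.69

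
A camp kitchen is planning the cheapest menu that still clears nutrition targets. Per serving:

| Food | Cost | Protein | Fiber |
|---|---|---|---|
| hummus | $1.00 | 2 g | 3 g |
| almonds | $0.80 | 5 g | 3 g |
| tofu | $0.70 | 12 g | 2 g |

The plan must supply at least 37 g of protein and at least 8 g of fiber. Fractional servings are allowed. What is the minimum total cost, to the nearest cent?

Compare the cost at each extreme point of the feasible region.
hummus only: max(37/2, 8/3) = 18.5 servings → $18.50.
almonds only: max(37/5, 8/3) = 7.4 servings → $5.92.
tofu only: max(37/12, 8/2) = 4 servings → $2.80.
hummus + almonds: the both-tight solution has a negative serving — not a feasible corner.
hummus + tofu with both tight: 0.6875 servings and 2.969 servings → $2.77.
almonds + tofu with both tight: 0.8462 servings and 2.731 servings → $2.59.
Cheapest feasible corner: $2.59.

$2.59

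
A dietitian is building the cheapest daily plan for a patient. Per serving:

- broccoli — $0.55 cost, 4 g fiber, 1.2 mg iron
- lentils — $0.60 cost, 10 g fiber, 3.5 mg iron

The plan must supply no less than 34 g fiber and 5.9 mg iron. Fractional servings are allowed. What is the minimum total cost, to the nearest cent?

$2.04

A basic optimal solution has at most two foods positive. Try each food alone and each pair with both targets met exactly.
broccoli only: max(34/4, 5.9/1.2) = 8.5 servings → $4.67.
lentils only: max(34/10, 5.9/3.5) = 3.4 servings → $2.04.
broccoli + lentils with both targets exact would need a negative amount; discard.
Cheapest feasible corner: $2.04.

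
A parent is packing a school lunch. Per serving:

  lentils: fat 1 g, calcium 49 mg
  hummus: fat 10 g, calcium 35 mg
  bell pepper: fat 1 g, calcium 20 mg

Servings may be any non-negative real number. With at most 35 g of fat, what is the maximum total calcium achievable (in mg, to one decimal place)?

Calcium per g fat: lentils 49, bell pepper 20, hummus 3.5.
With no serving limits, spend the whole fat allowance on lentils: 35 g / 1 g × 49 mg = 1715.0 mg.

1715.0 mg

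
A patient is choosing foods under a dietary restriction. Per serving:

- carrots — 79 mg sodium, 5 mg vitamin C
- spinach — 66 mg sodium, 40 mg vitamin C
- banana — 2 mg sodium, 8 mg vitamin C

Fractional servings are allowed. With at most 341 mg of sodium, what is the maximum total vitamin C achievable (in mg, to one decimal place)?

1364.0 mg

Vitamin C per mg sodium: banana 4, spinach 0.6061, carrots 0.06329.
With no serving limits, spend the whole sodium allowance on banana: 341 mg / 2 mg × 8 mg = 1364.0 mg.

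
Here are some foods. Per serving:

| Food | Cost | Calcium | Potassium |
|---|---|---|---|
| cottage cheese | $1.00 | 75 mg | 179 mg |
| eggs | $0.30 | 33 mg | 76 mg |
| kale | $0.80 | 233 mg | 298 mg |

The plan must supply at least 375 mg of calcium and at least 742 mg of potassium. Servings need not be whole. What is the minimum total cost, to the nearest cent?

$1.99

The cheapest plan sits at a corner of the feasible region — with two constraints it uses at most two foods.
cottage cheese only: max(375/75, 742/179) = 5 servings → $5.00.
eggs only: max(375/33, 742/76) = 11.36 servings → $3.41.
kale only: max(375/233, 742/298) = 2.49 servings → $1.99.
cottage cheese + eggs with both targets exact would need a negative amount; discard.
cottage cheese + kale with both tight: 3.158 servings and 0.5928 servings → $3.63.
eggs + kale with both tight: 7.764 servings and 0.5098 servings → $2.74.
Cheapest feasible corner: $1.99.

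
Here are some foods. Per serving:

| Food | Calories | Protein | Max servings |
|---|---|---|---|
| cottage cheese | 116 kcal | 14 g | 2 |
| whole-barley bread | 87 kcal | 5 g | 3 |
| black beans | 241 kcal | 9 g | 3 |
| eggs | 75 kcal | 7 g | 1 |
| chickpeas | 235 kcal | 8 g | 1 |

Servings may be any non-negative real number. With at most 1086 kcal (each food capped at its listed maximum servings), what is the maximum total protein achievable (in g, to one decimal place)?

69.3 g

Protein per kcal: cottage cheese 0.1207, eggs 0.09333, whole-barley bread 0.05747, black beans 0.03734, chickpeas 0.03404.
Take 2 servings of cottage cheese: uses 232 kcal, +28.0 g protein (running total 28.0 g).
Take 1 serving of eggs: uses 75 kcal, +7.0 g protein (running total 35.0 g).
Take 3 servings of whole-barley bread: uses 261 kcal, +15.0 g protein (running total 50.0 g).
Take 2.149 servings of black beans: uses 518 kcal, +19.3 g protein (running total 69.3 g).
Filling greedily by protein-per-kcal is optimal for one linear limit, giving 69.3 g.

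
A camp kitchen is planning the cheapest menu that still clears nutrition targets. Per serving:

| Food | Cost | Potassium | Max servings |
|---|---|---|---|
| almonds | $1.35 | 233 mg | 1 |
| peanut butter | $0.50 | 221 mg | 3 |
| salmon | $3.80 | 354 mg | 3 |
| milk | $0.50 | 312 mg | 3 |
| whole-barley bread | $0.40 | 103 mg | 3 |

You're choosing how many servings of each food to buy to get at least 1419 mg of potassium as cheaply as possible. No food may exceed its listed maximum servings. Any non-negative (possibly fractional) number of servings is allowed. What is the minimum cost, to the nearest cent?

Cost per mg of potassium: milk $0.0016, peanut butter $0.0023, whole-barley bread $0.0039, almonds $0.0058, salmon $0.0107.
Take 3 servings of milk: +936.0 mg potassium for $1.50 (total $1.50, still need 483.0 mg).
Take 2.186 servings of peanut butter: +483.0 mg potassium for $1.09 (total $2.59, still need 0.0 mg).
Filling from the cheapest source first is optimal under one linear minimum: $2.59.

$2.59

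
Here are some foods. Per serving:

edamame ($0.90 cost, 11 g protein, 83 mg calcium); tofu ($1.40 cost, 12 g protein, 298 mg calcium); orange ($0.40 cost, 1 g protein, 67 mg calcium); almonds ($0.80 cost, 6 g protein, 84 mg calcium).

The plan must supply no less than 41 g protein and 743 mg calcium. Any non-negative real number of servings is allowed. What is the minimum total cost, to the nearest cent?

$4.23

edamame only: max(41/11, 743/83) = 8.952 servings → $8.06.
tofu only: max(41/12, 743/298) = 3.417 servings → $4.78.
orange only: max(41/1, 743/67) = 41 servings → $16.40.
almonds only: max(41/6, 743/84) = 8.845 servings → $7.08.
edamame + tofu with both tight: 1.447 servings and 2.09 servings → $4.23.
edamame + orange with both tight: 3.064 servings and 7.294 servings → $5.68.
edamame + almonds: the both-tight solution has a negative serving — not a feasible corner.
tofu + orange: intersection lies outside the first quadrant.
tofu + almonds with both tight: 1.3 servings and 4.233 servings → $5.21.
orange + almonds with both tight: 3.189 servings and 6.302 servings → $6.32.
The minimum over all feasible corners is $4.23.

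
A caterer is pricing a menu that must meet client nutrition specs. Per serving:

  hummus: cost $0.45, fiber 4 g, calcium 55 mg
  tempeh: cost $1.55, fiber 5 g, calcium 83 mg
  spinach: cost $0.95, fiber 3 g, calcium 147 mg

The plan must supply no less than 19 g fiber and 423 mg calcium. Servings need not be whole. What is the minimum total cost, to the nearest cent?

Compare the cost at each extreme point of the feasible region.
hummus only: max(19/4, 423/55) = 7.691 servings → $3.46.
tempeh only: max(19/5, 423/83) = 5.096 servings → $7.90.
spinach only: max(19/3, 423/147) = 6.333 servings → $6.02.
hummus + tempeh: the both-tight solution has a negative serving — not a feasible corner.
hummus + spinach with both tight: 3.603 servings and 1.53 servings → $3.07.
tempeh + spinach with both tight: 3.136 servings and 1.107 servings → $5.91.
So the least-cost plan costs $3.07.

$3.07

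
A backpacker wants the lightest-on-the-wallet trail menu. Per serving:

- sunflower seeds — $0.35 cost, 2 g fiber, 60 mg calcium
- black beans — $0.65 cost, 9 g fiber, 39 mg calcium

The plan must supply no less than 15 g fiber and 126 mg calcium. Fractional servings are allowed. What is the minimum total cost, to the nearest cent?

A basic optimal solution has at most two foods positive. Try each food alone and each pair with both targets met exactly.
sunflower seeds only: max(15/2, 126/60) = 7.5 servings → $2.62.
black beans only: max(15/9, 126/39) = 3.231 servings → $2.10.
sunflower seeds + black beans with both tight: 1.188 servings and 1.403 servings → $1.33.
The minimum over all feasible corners is $1.33.

$1.33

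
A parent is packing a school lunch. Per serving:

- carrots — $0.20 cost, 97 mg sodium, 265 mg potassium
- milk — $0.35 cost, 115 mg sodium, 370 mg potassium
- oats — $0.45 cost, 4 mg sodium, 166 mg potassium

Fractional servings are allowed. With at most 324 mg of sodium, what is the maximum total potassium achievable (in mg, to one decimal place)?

13446.0 mg

Potassium per mg sodium: oats 41.5, milk 3.217, carrots 2.732.
With no serving limits, spend the whole sodium allowance on oats: 324 mg / 4 mg × 166 mg = 13446.0 mg.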